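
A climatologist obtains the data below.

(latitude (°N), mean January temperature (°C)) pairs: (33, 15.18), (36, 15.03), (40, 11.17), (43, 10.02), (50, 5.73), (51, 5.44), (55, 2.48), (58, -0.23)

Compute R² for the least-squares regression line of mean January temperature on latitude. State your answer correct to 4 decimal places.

0.9879

n = 8, Σx = 366, Σy = 64.82, Σxy = 2606.68, Σx² = 17324, Σy² = 750.1324
Sxx = Σx² − (Σx)²/n = 17324 − 16744.5 = 579.5
Sxy = Σxy − (Σx)(Σy)/n = 2606.68 − 2965.515 = -358.835
Syy = Σy² − (Σy)²/n = 750.1324 − 525.20405 = 224.92835
R² = Sxy²/(Sxx·Syy) = (-358.835)²/(579.5·224.92835) = 0.987852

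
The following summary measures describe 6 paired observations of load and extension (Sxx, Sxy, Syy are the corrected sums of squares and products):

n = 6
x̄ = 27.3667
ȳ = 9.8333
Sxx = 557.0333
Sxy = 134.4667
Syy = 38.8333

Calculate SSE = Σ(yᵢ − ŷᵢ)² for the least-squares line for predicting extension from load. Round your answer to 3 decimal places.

b = Sxy/Sxx = 134.4667/557.0333 = 0.241398
SSE = Syy − b·Sxy = 38.8333 − 0.241398·134.4667 = 6.373313

6.373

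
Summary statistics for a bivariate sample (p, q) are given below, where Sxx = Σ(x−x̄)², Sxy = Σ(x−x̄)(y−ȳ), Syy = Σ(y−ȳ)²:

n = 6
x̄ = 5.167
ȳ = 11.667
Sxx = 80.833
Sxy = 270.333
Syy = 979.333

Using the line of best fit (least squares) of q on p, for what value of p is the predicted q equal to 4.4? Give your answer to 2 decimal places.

b = Sxy/Sxx = 270.333/80.833 = 3.344340
a = ȳ − b·x̄ = 11.667 − 3.344340·5.167 = -5.613203
Set a + b·x = 4.4: x = (4.4 − (-5.613203)) / 3.344340 = 2.994075

2.99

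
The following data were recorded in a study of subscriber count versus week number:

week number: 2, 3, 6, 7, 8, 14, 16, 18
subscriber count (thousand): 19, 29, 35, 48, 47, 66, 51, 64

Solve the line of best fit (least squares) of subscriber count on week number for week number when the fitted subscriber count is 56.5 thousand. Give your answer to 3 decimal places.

n = 8, Σx = 74, Σy = 359, Σxy = 3939, Σx² = 938
Sxx = Σx² − (Σx)²/n = 938 − 684.5 = 253.5
Sxy = Σxy − (Σx)(Σy)/n = 3939 − 3320.75 = 618.25
b = Sxy/Sxx = 618.25/253.5 = 2.438856
a = ȳ − b·x̄ = 44.875 − 2.438856·9.25 = 22.315582
Set a + b·x = 56.5: x = (56.5 − 22.315582) / 2.438856 = 14.016579

14.017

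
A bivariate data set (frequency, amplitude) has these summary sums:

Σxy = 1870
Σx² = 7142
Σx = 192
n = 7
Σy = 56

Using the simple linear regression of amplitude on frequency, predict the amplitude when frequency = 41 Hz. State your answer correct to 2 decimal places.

10.42

Sxx = Σx² − (Σx)²/n = 7142 − 5266.285714 = 1875.714286
Sxy = Σxy − (Σx)(Σy)/n = 1870 − 1536 = 334
b = Sxy/Sxx = 334/1875.714286 = 0.178065
a = ȳ − b·x̄ = 8 − 0.178065·27.428571 = 3.115918
ŷ(41) = a + b·41 = 3.115918 + 0.178065·41 = 10.416603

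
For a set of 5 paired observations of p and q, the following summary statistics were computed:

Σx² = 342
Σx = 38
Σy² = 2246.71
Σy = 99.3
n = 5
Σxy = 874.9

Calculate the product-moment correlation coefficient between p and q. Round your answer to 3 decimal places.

0.995

Sxx = Σx² − (Σx)²/n = 342 − 288.8 = 53.2
Sxy = Σxy − (Σx)(Σy)/n = 874.9 − 754.68 = 120.22
Syy = Σy² − (Σy)²/n = 2246.71 − 1972.098 = 274.612
r = Sxy/√(Sxx·Syy) = 120.22/√(14609.3584) = 120.22/120.869179 = 0.994629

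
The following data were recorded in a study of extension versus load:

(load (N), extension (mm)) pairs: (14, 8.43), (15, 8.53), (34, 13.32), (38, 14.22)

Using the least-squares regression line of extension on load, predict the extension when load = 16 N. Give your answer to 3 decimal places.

n = 4, Σx = 101, Σy = 44.5, Σxy = 1239.21, Σx² = 3021
Sxx = Σx² − (Σx)²/n = 3021 − 2550.25 = 470.75
Sxy = Σxy − (Σx)(Σy)/n = 1239.21 − 1123.625 = 115.585
b = Sxy/Sxx = 115.585/470.75 = 0.245534
a = ȳ − b·x̄ = 11.125 − 0.245534·25.25 = 4.925273
ŷ(16) = a + b·16 = 4.925273 + 0.245534·16 = 8.853813

8.854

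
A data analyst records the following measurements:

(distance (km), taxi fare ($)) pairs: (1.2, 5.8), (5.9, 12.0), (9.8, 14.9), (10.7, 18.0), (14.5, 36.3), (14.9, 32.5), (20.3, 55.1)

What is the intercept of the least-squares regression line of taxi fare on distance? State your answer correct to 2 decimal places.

n = 7, Σx = 77.3, Σy = 174.6, Σxy = 2545.51, Σx² = 1091.13
Sxx = Σx² − (Σx)²/n = 1091.13 − 853.612857 = 237.517143
Sxy = Σxy − (Σx)(Σy)/n = 2545.51 − 1928.082857 = 617.427143
b = Sxy/Sxx = 617.427143/237.517143 = 2.599506
a = ȳ − b·x̄ = 24.942857 − 2.599506·11.042857 = -3.763112

-3.76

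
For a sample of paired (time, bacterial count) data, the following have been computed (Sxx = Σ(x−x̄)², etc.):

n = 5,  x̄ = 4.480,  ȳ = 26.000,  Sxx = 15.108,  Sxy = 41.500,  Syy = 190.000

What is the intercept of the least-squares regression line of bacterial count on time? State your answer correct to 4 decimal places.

13.6939

b = Sxy/Sxx = 41.5/15.108 = 2.746889
a = ȳ − b·x̄ = 26 − 2.746889·4.48 = 13.693937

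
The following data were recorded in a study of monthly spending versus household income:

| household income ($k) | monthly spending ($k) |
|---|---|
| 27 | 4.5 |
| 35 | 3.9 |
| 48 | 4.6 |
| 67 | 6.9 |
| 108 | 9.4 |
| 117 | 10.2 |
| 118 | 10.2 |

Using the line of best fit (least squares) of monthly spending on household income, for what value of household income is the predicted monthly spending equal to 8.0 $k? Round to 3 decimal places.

87.072

n = 7, Σx = 520, Σy = 49.7, Σxy = 4353.3, Σx² = 48024
Sxx = Σx² − (Σx)²/n = 48024 − 38628.571429 = 9395.428571
Sxy = Σxy − (Σx)(Σy)/n = 4353.3 − 3692 = 661.3
b = Sxy/Sxx = 661.3/9395.428571 = 0.070385
a = ȳ − b·x̄ = 7.1 − 0.070385·74.285714 = 1.871378
Set a + b·x = 8.0: x = (8.0 − 1.871378) / 0.070385 = 87.072476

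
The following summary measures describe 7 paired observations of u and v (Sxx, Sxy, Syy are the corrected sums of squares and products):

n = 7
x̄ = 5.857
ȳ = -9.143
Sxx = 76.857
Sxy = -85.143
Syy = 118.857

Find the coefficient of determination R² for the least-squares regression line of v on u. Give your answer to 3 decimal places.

0.794

R² = Sxy²/(Sxx·Syy) = (-85.143)²/(76.857·118.857) = 0.793578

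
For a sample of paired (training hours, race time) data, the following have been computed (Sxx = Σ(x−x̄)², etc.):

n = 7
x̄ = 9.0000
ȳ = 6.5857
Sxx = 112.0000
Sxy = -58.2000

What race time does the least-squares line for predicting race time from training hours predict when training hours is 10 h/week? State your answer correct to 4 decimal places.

6.0661

b = Sxy/Sxx = -58.2/112 = -0.519643
a = ȳ − b·x̄ = 6.5857 − (-0.519643)·9 = 11.262486
ŷ(10) = a + b·10 = 11.262486 + (-0.519643)·10 = 6.066057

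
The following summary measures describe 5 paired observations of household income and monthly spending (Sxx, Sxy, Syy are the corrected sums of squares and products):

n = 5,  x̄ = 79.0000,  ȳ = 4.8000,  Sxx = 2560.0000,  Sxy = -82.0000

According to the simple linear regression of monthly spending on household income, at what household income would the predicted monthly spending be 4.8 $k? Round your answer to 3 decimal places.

b = Sxy/Sxx = -82/2560 = -0.032031
a = ȳ − b·x̄ = 4.8 − (-0.032031)·79 = 7.330469
Set a + b·x = 4.8: x = (4.8 − 7.330469) / (-0.032031) = 79

79.000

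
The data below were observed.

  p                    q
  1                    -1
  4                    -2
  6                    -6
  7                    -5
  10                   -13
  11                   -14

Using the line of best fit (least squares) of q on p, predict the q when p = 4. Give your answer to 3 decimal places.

-3.326

n = 6, Σx = 39, Σy = -41, Σxy = -364, Σx² = 323
Sxx = Σx² − (Σx)²/n = 323 − 253.5 = 69.5
Sxy = Σxy − (Σx)(Σy)/n = -364 − (-266.5) = -97.5
b = Sxy/Sxx = -97.5/69.5 = -1.402878
a = ȳ − b·x̄ = -6.833333 − (-1.402878)·6.5 = 2.285372
ŷ(4) = a + b·4 = 2.285372 + (-1.402878)·4 = -3.326139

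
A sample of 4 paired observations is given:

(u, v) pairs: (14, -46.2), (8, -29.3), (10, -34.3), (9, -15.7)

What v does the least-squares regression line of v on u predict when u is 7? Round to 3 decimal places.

-18.982

n = 4, Σx = 41, Σy = -125.5, Σxy = -1365.5, Σx² = 441
Sxx = Σx² − (Σx)²/n = 441 − 420.25 = 20.75
Sxy = Σxy − (Σx)(Σy)/n = -1365.5 − (-1286.375) = -79.125
b = Sxy/Sxx = -79.125/20.75 = -3.813253
a = ȳ − b·x̄ = -31.375 − (-3.813253)·10.25 = 7.710843
ŷ(7) = a + b·7 = 7.710843 + (-3.813253)·7 = -18.981928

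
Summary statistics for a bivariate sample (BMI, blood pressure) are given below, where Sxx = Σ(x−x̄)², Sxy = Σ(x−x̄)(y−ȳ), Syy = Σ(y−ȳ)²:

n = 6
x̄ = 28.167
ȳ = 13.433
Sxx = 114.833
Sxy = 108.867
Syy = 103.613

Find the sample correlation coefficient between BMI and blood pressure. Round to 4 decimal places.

r = Sxy/√(Sxx·Syy) = 108.867/√(11898.191629) = 108.867/109.078832 = 0.998058

0.9981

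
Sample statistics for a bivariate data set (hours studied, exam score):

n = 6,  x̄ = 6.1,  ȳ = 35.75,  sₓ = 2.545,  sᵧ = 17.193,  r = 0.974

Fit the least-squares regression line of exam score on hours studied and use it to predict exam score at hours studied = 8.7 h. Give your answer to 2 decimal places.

52.86

b = r · sᵧ/sₓ = 0.974 · 17.193/2.545 = 6.579954
a = ȳ − b·x̄ = 35.75 − 6.579954·6.1 = -4.387717
ŷ(8.7) = a + b·8.7 = -4.387717 + 6.579954·8.7 = 52.857879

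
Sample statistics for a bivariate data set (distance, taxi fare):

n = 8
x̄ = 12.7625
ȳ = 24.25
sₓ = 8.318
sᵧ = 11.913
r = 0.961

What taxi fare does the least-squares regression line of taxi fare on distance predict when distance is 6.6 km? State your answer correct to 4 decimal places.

15.7683

b = r · sᵧ/sₓ = 0.961 · 11.913/8.318 = 1.376340
a = ȳ − b·x̄ = 24.25 − 1.376340·12.7625 = 6.684466
ŷ(6.6) = a + b·6.6 = 6.684466 + 1.376340·6.6 = 15.768307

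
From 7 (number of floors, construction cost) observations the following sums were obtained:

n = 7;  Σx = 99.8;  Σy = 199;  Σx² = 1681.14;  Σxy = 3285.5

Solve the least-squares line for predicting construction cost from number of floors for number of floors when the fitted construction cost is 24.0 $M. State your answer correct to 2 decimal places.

11.71

Sxx = Σx² − (Σx)²/n = 1681.14 − 1422.862857 = 258.277143
Sxy = Σxy − (Σx)(Σy)/n = 3285.5 − 2837.171429 = 448.328571
b = Sxy/Sxx = 448.328571/258.277143 = 1.735843
a = ȳ − b·x̄ = 28.428571 − 1.735843·14.257143 = 3.680410
Set a + b·x = 24.0: x = (24.0 − 3.680410) / 1.735843 = 11.705892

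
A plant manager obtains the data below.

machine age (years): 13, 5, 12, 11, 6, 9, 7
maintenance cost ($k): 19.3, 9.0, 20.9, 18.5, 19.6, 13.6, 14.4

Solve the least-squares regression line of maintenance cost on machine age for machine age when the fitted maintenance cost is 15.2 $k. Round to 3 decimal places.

7.616

n = 7, Σx = 63, Σy = 115.3, Σxy = 1091, Σx² = 625
Sxx = Σx² − (Σx)²/n = 625 − 567 = 58
Sxy = Σxy − (Σx)(Σy)/n = 1091 − 1037.7 = 53.3
b = Sxy/Sxx = 53.3/58 = 0.918966
a = ȳ − b·x̄ = 16.471429 − 0.918966·9 = 8.200739
Set a + b·x = 15.2: x = (15.2 − 8.200739) / 0.918966 = 7.616457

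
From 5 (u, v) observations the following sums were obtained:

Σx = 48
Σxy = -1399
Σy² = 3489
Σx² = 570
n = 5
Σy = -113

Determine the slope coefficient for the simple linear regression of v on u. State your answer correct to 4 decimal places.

Sxx = Σx² − (Σx)²/n = 570 − 460.8 = 109.2
Sxy = Σxy − (Σx)(Σy)/n = -1399 − (-1084.8) = -314.2
b = Sxy/Sxx = -314.2/109.2 = -2.877289

-2.8773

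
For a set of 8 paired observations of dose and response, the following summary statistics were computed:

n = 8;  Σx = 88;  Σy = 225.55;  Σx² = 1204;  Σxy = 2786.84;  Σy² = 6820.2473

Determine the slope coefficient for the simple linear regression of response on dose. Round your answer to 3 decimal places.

1.296

Sxx = Σx² − (Σx)²/n = 1204 − 968 = 236
Sxy = Σxy − (Σx)(Σy)/n = 2786.84 − 2481.05 = 305.79
b = Sxy/Sxx = 305.79/236 = 1.295720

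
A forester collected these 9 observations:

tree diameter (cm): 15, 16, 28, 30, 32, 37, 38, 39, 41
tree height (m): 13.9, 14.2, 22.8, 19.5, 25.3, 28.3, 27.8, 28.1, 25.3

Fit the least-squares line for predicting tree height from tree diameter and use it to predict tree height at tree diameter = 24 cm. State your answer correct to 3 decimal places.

n = 9, Σx = 276, Σy = 205.2, Σxy = 6705.4, Σx² = 9204
Sxx = Σx² − (Σx)²/n = 9204 − 8464 = 740
Sxy = Σxy − (Σx)(Σy)/n = 6705.4 − 6292.8 = 412.6
b = Sxy/Sxx = 412.6/740 = 0.557568
a = ȳ − b·x̄ = 22.8 − 0.557568·30.666667 = 5.701261
ŷ(24) = a + b·24 = 5.701261 + 0.557568·24 = 19.082883

19.083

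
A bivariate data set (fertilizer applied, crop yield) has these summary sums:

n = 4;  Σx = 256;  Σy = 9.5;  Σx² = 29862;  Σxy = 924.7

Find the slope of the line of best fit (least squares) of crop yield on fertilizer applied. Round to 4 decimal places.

Sxx = Σx² − (Σx)²/n = 29862 − 16384 = 13478
Sxy = Σxy − (Σx)(Σy)/n = 924.7 − 608 = 316.7
b = Sxy/Sxx = 316.7/13478 = 0.023498

0.0235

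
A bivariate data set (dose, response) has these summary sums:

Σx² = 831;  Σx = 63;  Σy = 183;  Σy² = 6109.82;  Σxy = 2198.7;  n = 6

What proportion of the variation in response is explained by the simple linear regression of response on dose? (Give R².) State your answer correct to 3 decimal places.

Sxx = Σx² − (Σx)²/n = 831 − 661.5 = 169.5
Sxy = Σxy − (Σx)(Σy)/n = 2198.7 − 1921.5 = 277.2
Syy = Σy² − (Σy)²/n = 6109.82 − 5581.5 = 528.32
R² = Sxy²/(Sxx·Syy) = (277.2)²/(169.5·528.32) = 0.858064

0.858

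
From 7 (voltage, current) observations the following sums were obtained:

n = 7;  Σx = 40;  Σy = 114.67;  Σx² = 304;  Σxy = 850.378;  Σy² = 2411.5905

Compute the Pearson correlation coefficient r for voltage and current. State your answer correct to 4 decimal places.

Sxx = Σx² − (Σx)²/n = 304 − 228.571429 = 75.428571
Sxy = Σxy − (Σx)(Σy)/n = 850.378 − 655.257143 = 195.120857
Syy = Σy² − (Σy)²/n = 2411.5905 − 1878.458414 = 533.132086
r = Sxy/√(Sxx·Syy) = 195.120857/√(40213.391608) = 195.120857/200.532769 = 0.973012

0.9730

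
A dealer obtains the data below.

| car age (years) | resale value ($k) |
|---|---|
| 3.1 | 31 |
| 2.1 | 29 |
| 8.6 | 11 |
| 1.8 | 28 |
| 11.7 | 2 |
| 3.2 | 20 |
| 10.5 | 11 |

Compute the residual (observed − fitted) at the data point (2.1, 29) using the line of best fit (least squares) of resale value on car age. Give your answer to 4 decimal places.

0.8505

n = 7, Σx = 41, Σy = 132, Σxy = 504.9, Σx² = 348.6
Sxx = Σx² − (Σx)²/n = 348.6 − 240.142857 = 108.457143
Sxy = Σxy − (Σx)(Σy)/n = 504.9 − 773.142857 = -268.242857
b = Sxy/Sxx = -268.242857/108.457143 = -2.473261
a = ȳ − b·x̄ = 18.857143 − (-2.473261)·5.857143 = 33.343388
ŷ(2.1) = 33.343388 + (-2.473261)·2.1 = 28.149539
residual = y − ŷ = 29 − 28.149539 = 0.850461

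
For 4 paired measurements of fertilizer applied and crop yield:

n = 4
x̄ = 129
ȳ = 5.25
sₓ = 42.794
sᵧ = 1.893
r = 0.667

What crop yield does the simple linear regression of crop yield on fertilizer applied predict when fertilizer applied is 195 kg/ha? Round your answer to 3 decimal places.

b = r · sᵧ/sₓ = 0.667 · 1.893/42.794 = 0.029505
a = ȳ − b·x̄ = 5.25 − 0.029505·129 = 1.443873
ŷ(195) = a + b·195 = 1.443873 + 0.029505·195 = 7.197321

7.197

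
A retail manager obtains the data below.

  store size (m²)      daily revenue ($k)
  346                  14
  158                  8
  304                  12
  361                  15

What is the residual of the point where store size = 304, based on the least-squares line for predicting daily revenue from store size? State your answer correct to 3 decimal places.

-0.638

n = 4, Σx = 1169, Σy = 49, Σxy = 15171, Σx² = 367417
Sxx = Σx² − (Σx)²/n = 367417 − 341640.25 = 25776.75
Sxy = Σxy − (Σx)(Σy)/n = 15171 − 14320.25 = 850.75
b = Sxy/Sxx = 850.75/25776.75 = 0.033005
a = ȳ − b·x̄ = 12.25 − 0.033005·292.25 = 2.604421
ŷ(304) = 2.604421 + 0.033005·304 = 12.637803
residual = y − ŷ = 12 − 12.637803 = -0.637803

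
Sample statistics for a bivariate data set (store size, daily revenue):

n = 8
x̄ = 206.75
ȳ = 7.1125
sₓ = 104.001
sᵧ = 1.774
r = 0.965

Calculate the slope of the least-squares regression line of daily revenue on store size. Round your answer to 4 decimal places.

0.0165

b = r · sᵧ/sₓ = 0.965 · 1.774/104.001 = 0.016461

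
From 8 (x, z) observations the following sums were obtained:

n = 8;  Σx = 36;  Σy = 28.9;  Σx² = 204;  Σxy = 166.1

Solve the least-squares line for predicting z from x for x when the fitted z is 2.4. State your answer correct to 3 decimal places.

Sxx = Σx² − (Σx)²/n = 204 − 162 = 42
Sxy = Σxy − (Σx)(Σy)/n = 166.1 − 130.05 = 36.05
b = Sxy/Sxx = 36.05/42 = 0.858333
a = ȳ − b·x̄ = 3.6125 − 0.858333·4.5 = -0.25
Set a + b·x = 2.4: x = (2.4 − (-0.25)) / 0.858333 = 3.087379

3.087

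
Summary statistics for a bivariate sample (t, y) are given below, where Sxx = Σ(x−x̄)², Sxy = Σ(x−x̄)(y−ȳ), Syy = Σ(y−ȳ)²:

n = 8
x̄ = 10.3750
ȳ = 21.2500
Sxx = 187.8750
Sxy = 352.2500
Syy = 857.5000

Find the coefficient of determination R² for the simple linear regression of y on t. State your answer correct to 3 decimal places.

R² = Sxy²/(Sxx·Syy) = (352.25)²/(187.875·857.5) = 0.770192

0.770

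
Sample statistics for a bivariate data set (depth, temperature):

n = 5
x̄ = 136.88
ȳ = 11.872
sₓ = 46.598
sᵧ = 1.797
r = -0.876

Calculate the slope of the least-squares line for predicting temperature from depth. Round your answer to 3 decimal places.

b = r · sᵧ/sₓ = -0.876 · 1.797/46.598 = -0.033782

-0.034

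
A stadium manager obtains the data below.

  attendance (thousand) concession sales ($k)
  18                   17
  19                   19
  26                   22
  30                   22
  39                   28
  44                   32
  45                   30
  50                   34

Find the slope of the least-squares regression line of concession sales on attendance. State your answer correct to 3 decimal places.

0.507

n = 8, Σx = 271, Σy = 204, Σxy = 7449, Σx² = 10243
Sxx = Σx² − (Σx)²/n = 10243 − 9180.125 = 1062.875
Sxy = Σxy − (Σx)(Σy)/n = 7449 − 6910.5 = 538.5
b = Sxy/Sxx = 538.5/1062.875 = 0.506645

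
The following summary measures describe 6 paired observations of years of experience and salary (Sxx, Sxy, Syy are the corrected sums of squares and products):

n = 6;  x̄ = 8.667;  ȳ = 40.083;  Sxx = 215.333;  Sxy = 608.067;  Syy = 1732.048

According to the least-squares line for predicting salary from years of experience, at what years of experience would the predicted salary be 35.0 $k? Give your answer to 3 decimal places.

6.867

b = Sxy/Sxx = 608.067/215.333 = 2.823845
a = ȳ − b·x̄ = 40.083 − 2.823845·8.667 = 15.608736
Set a + b·x = 35.0: x = (35.0 − 15.608736) / 2.823845 = 6.866972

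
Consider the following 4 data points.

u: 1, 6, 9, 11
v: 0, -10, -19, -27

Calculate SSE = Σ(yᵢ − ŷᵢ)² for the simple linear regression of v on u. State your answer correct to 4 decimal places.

n = 4, Σx = 27, Σy = -56, Σxy = -528, Σx² = 239, Σy² = 1190
Sxx = Σx² − (Σx)²/n = 239 − 182.25 = 56.75
Sxy = Σxy − (Σx)(Σy)/n = -528 − (-378) = -150
Syy = Σy² − (Σy)²/n = 1190 − 784 = 406
b = Sxy/Sxx = -150/56.75 = -2.643172
SSE = Syy − b·Sxy = 406 − (-2.643172)·(-150) = 9.524229

9.5242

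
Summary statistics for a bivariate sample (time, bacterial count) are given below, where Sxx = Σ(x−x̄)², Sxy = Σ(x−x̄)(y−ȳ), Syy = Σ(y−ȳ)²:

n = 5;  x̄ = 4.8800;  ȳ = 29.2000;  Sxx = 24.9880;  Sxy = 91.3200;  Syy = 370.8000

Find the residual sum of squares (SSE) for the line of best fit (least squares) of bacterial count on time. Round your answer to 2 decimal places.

b = Sxy/Sxx = 91.32/24.988 = 3.654554
SSE = Syy − b·Sxy = 370.8 − 3.654554·91.32 = 37.066112

37.07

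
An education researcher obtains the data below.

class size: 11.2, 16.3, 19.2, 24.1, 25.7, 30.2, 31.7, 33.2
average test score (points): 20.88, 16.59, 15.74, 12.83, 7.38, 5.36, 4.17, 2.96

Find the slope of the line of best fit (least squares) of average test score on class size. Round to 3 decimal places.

-0.834

n = 8, Σx = 191.6, Σy = 85.91, Σxy = 1697.683, Σx² = 5020.24
Sxx = Σx² − (Σx)²/n = 5020.24 − 4588.82 = 431.42
Sxy = Σxy − (Σx)(Σy)/n = 1697.683 − 2057.5445 = -359.8615
b = Sxy/Sxx = -359.8615/431.42 = -0.834133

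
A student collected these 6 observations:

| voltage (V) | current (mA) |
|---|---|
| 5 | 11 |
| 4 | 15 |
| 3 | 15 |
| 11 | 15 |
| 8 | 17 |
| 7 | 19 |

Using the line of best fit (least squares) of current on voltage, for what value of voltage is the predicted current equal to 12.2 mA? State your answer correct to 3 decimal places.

n = 6, Σx = 38, Σy = 92, Σxy = 594, Σx² = 284
Sxx = Σx² − (Σx)²/n = 284 − 240.666667 = 43.333333
Sxy = Σxy − (Σx)(Σy)/n = 594 − 582.666667 = 11.333333
b = Sxy/Sxx = 11.333333/43.333333 = 0.261538
a = ȳ − b·x̄ = 15.333333 − 0.261538·6.333333 = 13.676923
Set a + b·x = 12.2: x = (12.2 − 13.676923) / 0.261538 = -5.647059

-5.647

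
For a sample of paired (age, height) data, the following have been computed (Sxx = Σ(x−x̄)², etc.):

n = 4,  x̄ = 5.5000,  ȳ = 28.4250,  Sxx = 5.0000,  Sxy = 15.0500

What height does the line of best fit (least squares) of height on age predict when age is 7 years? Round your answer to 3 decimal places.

32.940

b = Sxy/Sxx = 15.05/5 = 3.01
a = ȳ − b·x̄ = 28.425 − 3.01·5.5 = 11.87
ŷ(7) = a + b·7 = 11.87 + 3.01·7 = 32.94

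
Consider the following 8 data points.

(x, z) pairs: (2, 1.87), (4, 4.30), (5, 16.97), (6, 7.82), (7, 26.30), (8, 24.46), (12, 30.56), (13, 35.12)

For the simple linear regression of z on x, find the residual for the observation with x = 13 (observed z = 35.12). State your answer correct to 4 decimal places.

-1.1001

n = 8, Σx = 57, Σy = 147.4, Σxy = 1355.77, Σx² = 507
Sxx = Σx² − (Σx)²/n = 507 − 406.125 = 100.875
Sxy = Σxy − (Σx)(Σy)/n = 1355.77 − 1050.225 = 305.545
b = Sxy/Sxx = 305.545/100.875 = 3.028947
a = ȳ − b·x̄ = 18.425 − 3.028947·7.125 = -3.156245
ŷ(13) = -3.156245 + 3.028947·13 = 36.220062
residual = y − ŷ = 35.12 − 36.220062 = -1.100062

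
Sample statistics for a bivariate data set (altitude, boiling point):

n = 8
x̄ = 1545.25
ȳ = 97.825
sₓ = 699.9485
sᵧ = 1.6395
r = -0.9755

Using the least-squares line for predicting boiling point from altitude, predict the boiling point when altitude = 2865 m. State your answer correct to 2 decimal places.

94.81

b = r · sᵧ/sₓ = -0.9755 · 1.6395/699.9485 = -0.002285
a = ȳ − b·x̄ = 97.825 − (-0.002285)·1545.25 = 101.355786
ŷ(2865) = a + b·2865 = 101.355786 + (-0.002285)·2865 = 94.809466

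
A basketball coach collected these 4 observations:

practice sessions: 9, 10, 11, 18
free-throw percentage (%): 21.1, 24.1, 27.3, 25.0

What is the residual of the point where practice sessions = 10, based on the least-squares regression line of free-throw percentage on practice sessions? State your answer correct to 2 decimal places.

0.17

n = 4, Σx = 48, Σy = 97.5, Σxy = 1181.2, Σx² = 626
Sxx = Σx² − (Σx)²/n = 626 − 576 = 50
Sxy = Σxy − (Σx)(Σy)/n = 1181.2 − 1170 = 11.2
b = Sxy/Sxx = 11.2/50 = 0.224
a = ȳ − b·x̄ = 24.375 − 0.224·12 = 21.687
ŷ(10) = 21.687 + 0.224·10 = 23.927
residual = y − ŷ = 24.1 − 23.927 = 0.173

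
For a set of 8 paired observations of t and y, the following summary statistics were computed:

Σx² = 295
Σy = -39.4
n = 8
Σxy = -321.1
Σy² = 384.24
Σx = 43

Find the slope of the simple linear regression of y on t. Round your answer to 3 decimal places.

Sxx = Σx² − (Σx)²/n = 295 − 231.125 = 63.875
Sxy = Σxy − (Σx)(Σy)/n = -321.1 − (-211.775) = -109.325
b = Sxy/Sxx = -109.325/63.875 = -1.711546

-1.712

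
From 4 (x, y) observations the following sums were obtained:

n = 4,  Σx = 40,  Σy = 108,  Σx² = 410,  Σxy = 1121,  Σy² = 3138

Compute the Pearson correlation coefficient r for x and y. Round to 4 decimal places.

0.8702

Sxx = Σx² − (Σx)²/n = 410 − 400 = 10
Sxy = Σxy − (Σx)(Σy)/n = 1121 − 1080 = 41
Syy = Σy² − (Σy)²/n = 3138 − 2916 = 222
r = Sxy/√(Sxx·Syy) = 41/√(2220) = 41/47.116876 = 0.870177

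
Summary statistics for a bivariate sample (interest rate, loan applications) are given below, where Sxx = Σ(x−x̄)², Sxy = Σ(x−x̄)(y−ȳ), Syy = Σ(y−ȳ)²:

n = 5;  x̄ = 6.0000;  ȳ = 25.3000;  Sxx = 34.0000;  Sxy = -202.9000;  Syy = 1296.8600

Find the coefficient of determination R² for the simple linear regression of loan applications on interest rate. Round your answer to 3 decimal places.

0.934

R² = Sxy²/(Sxx·Syy) = (-202.9)²/(34·1296.86) = 0.933667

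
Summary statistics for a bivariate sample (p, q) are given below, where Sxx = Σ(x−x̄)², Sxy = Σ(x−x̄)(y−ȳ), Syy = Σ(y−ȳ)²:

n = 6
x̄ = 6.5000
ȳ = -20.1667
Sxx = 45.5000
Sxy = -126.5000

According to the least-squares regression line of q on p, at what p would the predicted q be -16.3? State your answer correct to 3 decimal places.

b = Sxy/Sxx = -126.5/45.5 = -2.780220
a = ȳ − b·x̄ = -20.1667 − (-2.780220)·6.5 = -2.095271
Set a + b·x = -16.3: x = (-16.3 − (-2.095271)) / (-2.780220) = 5.109211

5.109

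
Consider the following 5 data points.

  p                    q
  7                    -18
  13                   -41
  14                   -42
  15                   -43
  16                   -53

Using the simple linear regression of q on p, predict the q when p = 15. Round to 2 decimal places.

n = 5, Σx = 65, Σy = -197, Σxy = -2740, Σx² = 895
Sxx = Σx² − (Σx)²/n = 895 − 845 = 50
Sxy = Σxy − (Σx)(Σy)/n = -2740 − (-2561) = -179
b = Sxy/Sxx = -179/50 = -3.58
a = ȳ − b·x̄ = -39.4 − (-3.58)·13 = 7.14
ŷ(15) = a + b·15 = 7.14 + (-3.58)·15 = -46.56

-46.56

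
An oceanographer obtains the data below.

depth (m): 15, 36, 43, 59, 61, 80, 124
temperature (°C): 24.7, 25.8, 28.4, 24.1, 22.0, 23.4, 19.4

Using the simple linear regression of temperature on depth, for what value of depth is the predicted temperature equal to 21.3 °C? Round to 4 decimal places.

n = 7, Σx = 418, Σy = 167.8, Σxy = 9562, Σx² = 32348
Sxx = Σx² − (Σx)²/n = 32348 − 24960.571429 = 7387.428571
Sxy = Σxy − (Σx)(Σy)/n = 9562 − 10020.057143 = -458.057143
b = Sxy/Sxx = -458.057143/7387.428571 = -0.062005
a = ȳ − b·x̄ = 23.971429 − (-0.062005)·59.714286 = 27.674010
Set a + b·x = 21.3: x = (21.3 − 27.674010) / (-0.062005) = 102.798403

102.7984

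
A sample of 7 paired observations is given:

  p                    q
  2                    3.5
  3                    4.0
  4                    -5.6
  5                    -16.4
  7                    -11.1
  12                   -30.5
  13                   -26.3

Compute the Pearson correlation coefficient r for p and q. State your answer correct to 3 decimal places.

-0.930

n = 7, Σx = 46, Σy = -82.4, Σxy = -871, Σx² = 416, Σy² = 2073.72
Sxx = Σx² − (Σx)²/n = 416 − 302.285714 = 113.714286
Sxy = Σxy − (Σx)(Σy)/n = -871 − (-541.485714) = -329.514286
Syy = Σy² − (Σy)²/n = 2073.72 − 969.965714 = 1103.754286
r = Sxy/√(Sxx·Syy) = -329.514286/√(125512.630204) = -329.514286/354.277617 = -0.930102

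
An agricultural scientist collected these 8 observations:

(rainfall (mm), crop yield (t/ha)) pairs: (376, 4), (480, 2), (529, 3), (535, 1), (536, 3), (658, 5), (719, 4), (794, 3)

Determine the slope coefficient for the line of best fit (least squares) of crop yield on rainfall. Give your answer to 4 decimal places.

n = 8, Σx = 4627, Σy = 25, Σxy = 14742, Σx² = 2805499
Sxx = Σx² − (Σx)²/n = 2805499 − 2676141.125 = 129357.875
Sxy = Σxy − (Σx)(Σy)/n = 14742 − 14459.375 = 282.625
b = Sxy/Sxx = 282.625/129357.875 = 0.002185

0.0022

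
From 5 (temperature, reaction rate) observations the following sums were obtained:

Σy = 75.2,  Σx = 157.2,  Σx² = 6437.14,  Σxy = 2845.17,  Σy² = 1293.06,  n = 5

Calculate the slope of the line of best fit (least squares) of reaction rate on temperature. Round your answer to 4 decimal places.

0.3217

Sxx = Σx² − (Σx)²/n = 6437.14 − 4942.368 = 1494.772
Sxy = Σxy − (Σx)(Σy)/n = 2845.17 − 2364.288 = 480.882
b = Sxy/Sxx = 480.882/1494.772 = 0.321709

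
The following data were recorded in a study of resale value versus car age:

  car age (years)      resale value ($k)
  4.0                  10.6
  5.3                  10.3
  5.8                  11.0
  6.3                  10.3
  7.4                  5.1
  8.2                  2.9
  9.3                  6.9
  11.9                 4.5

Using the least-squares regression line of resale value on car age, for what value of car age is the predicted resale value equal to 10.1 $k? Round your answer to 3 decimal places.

n = 8, Σx = 58.2, Σy = 61.6, Σxy = 404.92, Σx² = 467.52
Sxx = Σx² − (Σx)²/n = 467.52 − 423.405 = 44.115
Sxy = Σxy − (Σx)(Σy)/n = 404.92 − 448.14 = -43.22
b = Sxy/Sxx = -43.22/44.115 = -0.979712
a = ȳ − b·x̄ = 7.7 − (-0.979712)·7.275 = 14.827406
Set a + b·x = 10.1: x = (10.1 − 14.827406) / (-0.979712) = 4.825301

4.825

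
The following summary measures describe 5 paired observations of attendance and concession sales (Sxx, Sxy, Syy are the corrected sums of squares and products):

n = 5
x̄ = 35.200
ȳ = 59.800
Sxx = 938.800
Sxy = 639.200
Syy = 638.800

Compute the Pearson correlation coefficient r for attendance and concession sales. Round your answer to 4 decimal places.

0.8254

r = Sxy/√(Sxx·Syy) = 639.2/√(599705.44) = 639.2/774.406508 = 0.825406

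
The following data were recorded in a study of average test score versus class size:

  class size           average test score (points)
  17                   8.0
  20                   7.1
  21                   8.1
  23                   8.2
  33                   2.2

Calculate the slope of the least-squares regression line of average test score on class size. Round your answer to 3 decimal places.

n = 5, Σx = 114, Σy = 33.6, Σxy = 709.3, Σx² = 2748
Sxx = Σx² − (Σx)²/n = 2748 − 2599.2 = 148.8
Sxy = Σxy − (Σx)(Σy)/n = 709.3 − 766.08 = -56.78
b = Sxy/Sxx = -56.78/148.8 = -0.381586

-0.382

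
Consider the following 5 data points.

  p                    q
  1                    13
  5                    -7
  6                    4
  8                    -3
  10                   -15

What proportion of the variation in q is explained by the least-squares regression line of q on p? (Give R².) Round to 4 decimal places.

0.7343

n = 5, Σx = 30, Σy = -8, Σxy = -172, Σx² = 226, Σy² = 468
Sxx = Σx² − (Σx)²/n = 226 − 180 = 46
Sxy = Σxy − (Σx)(Σy)/n = -172 − (-48) = -124
Syy = Σy² − (Σy)²/n = 468 − 12.8 = 455.2
R² = Sxy²/(Sxx·Syy) = (-124)²/(46·455.2) = 0.734316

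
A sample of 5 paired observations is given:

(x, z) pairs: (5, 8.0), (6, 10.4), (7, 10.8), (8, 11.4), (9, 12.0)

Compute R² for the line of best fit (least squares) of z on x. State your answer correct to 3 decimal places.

0.861

n = 5, Σx = 35, Σy = 52.6, Σxy = 377.2, Σx² = 255, Σy² = 562.76
Sxx = Σx² − (Σx)²/n = 255 − 245 = 10
Sxy = Σxy − (Σx)(Σy)/n = 377.2 − 368.2 = 9
Syy = Σy² − (Σy)²/n = 562.76 − 553.352 = 9.408
R² = Sxy²/(Sxx·Syy) = (9)²/(10·9.408) = 0.860969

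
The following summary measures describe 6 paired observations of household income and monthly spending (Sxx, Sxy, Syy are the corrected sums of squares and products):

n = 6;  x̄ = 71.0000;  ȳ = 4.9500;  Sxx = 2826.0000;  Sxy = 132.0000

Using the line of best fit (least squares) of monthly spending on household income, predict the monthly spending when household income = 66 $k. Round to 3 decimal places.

b = Sxy/Sxx = 132/2826 = 0.046709
a = ȳ − b·x̄ = 4.95 − 0.046709·71 = 1.633652
ŷ(66) = a + b·66 = 1.633652 + 0.046709·66 = 4.716454

4.716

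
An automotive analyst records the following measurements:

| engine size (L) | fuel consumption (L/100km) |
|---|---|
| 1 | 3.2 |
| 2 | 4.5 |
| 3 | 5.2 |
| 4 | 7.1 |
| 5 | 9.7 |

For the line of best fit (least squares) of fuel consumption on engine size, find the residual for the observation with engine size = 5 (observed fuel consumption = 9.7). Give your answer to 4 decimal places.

0.6400

n = 5, Σx = 15, Σy = 29.7, Σxy = 104.7, Σx² = 55
Sxx = Σx² − (Σx)²/n = 55 − 45 = 10
Sxy = Σxy − (Σx)(Σy)/n = 104.7 − 89.1 = 15.6
b = Sxy/Sxx = 15.6/10 = 1.56
a = ȳ − b·x̄ = 5.94 − 1.56·3 = 1.26
ŷ(5) = 1.26 + 1.56·5 = 9.06
residual = y − ŷ = 9.7 − 9.06 = 0.64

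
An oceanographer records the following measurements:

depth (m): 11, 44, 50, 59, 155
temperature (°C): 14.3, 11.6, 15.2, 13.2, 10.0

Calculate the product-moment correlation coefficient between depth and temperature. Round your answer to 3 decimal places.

n = 5, Σx = 319, Σy = 64.3, Σxy = 3756.5, Σx² = 32063, Σy² = 844.33
Sxx = Σx² − (Σx)²/n = 32063 − 20352.2 = 11710.8
Sxy = Σxy − (Σx)(Σy)/n = 3756.5 − 4102.34 = -345.84
Syy = Σy² − (Σy)²/n = 844.33 − 826.898 = 17.432
r = Sxy/√(Sxx·Syy) = -345.84/√(204142.6656) = -345.84/451.821497 = -0.765435

-0.765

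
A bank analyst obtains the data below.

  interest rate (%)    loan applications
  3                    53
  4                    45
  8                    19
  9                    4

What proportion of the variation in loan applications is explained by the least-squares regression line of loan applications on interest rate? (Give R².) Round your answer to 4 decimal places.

n = 4, Σx = 24, Σy = 121, Σxy = 527, Σx² = 170, Σy² = 5211
Sxx = Σx² − (Σx)²/n = 170 − 144 = 26
Sxy = Σxy − (Σx)(Σy)/n = 527 − 726 = -199
Syy = Σy² − (Σy)²/n = 5211 − 3660.25 = 1550.75
R² = Sxy²/(Sxx·Syy) = (-199)²/(26·1550.75) = 0.982180

0.9822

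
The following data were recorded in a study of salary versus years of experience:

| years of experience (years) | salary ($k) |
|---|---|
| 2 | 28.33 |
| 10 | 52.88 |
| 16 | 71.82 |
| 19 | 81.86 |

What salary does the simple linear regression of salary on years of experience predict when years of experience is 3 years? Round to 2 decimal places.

n = 4, Σx = 47, Σy = 234.89, Σxy = 3289.92, Σx² = 721
Sxx = Σx² − (Σx)²/n = 721 − 552.25 = 168.75
Sxy = Σxy − (Σx)(Σy)/n = 3289.92 − 2759.9575 = 529.9625
b = Sxy/Sxx = 529.9625/168.75 = 3.140519
a = ȳ − b·x̄ = 58.7225 − 3.140519·11.75 = 21.821407
ŷ(3) = a + b·3 = 21.821407 + 3.140519·3 = 31.242963

31.24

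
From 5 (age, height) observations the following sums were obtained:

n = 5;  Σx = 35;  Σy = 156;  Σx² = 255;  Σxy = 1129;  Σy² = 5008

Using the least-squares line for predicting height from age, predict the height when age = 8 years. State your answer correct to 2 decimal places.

34.90

Sxx = Σx² − (Σx)²/n = 255 − 245 = 10
Sxy = Σxy − (Σx)(Σy)/n = 1129 − 1092 = 37
b = Sxy/Sxx = 37/10 = 3.7
a = ȳ − b·x̄ = 31.2 − 3.7·7 = 5.3
ŷ(8) = a + b·8 = 5.3 + 3.7·8 = 34.9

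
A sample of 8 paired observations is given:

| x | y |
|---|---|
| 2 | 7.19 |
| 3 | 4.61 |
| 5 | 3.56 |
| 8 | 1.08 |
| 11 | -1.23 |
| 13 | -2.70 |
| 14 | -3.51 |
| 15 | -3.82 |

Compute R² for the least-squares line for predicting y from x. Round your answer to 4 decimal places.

n = 8, Σx = 71, Σy = 5.18, Σxy = -100.42, Σx² = 813, Σy² = 122.5036
Sxx = Σx² − (Σx)²/n = 813 − 630.125 = 182.875
Sxy = Σxy − (Σx)(Σy)/n = -100.42 − 45.9725 = -146.3925
Syy = Σy² − (Σy)²/n = 122.5036 − 3.35405 = 119.14955
R² = Sxy²/(Sxx·Syy) = (-146.3925)²/(182.875·119.14955) = 0.983537

0.9835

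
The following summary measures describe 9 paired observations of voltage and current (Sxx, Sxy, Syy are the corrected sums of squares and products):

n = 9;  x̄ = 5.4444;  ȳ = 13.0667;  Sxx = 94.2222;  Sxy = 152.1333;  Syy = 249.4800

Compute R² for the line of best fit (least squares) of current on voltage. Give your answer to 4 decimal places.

R² = Sxy²/(Sxx·Syy) = (152.1333)²/(94.2222·249.48) = 0.984599

0.9846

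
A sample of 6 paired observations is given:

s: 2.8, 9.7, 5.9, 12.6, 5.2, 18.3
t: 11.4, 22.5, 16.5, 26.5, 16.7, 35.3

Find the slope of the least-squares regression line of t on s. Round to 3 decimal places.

n = 6, Σx = 54.5, Σy = 128.9, Σxy = 1414.25, Σx² = 657.43
Sxx = Σx² − (Σx)²/n = 657.43 − 495.041667 = 162.388333
Sxy = Σxy − (Σx)(Σy)/n = 1414.25 − 1170.841667 = 243.408333
b = Sxy/Sxx = 243.408333/162.388333 = 1.498927

1.499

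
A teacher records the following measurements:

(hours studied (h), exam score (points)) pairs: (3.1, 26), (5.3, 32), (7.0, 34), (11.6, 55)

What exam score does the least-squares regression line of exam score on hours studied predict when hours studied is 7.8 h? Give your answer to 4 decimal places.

40.3554

n = 4, Σx = 27, Σy = 147, Σxy = 1126.2, Σx² = 221.26
Sxx = Σx² − (Σx)²/n = 221.26 − 182.25 = 39.01
Sxy = Σxy − (Σx)(Σy)/n = 1126.2 − 992.25 = 133.95
b = Sxy/Sxx = 133.95/39.01 = 3.433735
a = ȳ − b·x̄ = 36.75 − 3.433735·6.75 = 13.572289
ŷ(7.8) = a + b·7.8 = 13.572289 + 3.433735·7.8 = 40.355422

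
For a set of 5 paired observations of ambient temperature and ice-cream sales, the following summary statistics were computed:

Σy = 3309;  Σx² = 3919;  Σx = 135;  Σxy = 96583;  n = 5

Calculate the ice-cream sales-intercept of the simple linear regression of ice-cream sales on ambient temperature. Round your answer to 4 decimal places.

Sxx = Σx² − (Σx)²/n = 3919 − 3645 = 274
Sxy = Σxy − (Σx)(Σy)/n = 96583 − 89343 = 7240
b = Sxy/Sxx = 7240/274 = 26.423358
a = ȳ − b·x̄ = 661.8 − 26.423358·27 = -51.630657

-51.6307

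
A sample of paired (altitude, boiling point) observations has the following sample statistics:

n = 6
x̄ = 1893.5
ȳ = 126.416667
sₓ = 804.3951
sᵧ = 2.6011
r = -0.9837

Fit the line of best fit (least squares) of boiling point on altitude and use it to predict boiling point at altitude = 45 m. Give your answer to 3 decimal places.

b = r · sᵧ/sₓ = -0.9837 · 2.6011/804.3951 = -0.003181
a = ȳ − b·x̄ = 126.416667 − (-0.003181)·1893.5 = 132.439705
ŷ(45) = a + b·45 = 132.439705 + (-0.003181)·45 = 132.296565

132.297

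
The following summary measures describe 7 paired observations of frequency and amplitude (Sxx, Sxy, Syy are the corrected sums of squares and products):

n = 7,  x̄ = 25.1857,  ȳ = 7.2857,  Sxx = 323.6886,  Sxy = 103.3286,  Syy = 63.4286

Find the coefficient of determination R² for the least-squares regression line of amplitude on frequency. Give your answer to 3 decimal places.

R² = Sxy²/(Sxx·Syy) = (103.3286)²/(323.6886·63.4286) = 0.520030

0.520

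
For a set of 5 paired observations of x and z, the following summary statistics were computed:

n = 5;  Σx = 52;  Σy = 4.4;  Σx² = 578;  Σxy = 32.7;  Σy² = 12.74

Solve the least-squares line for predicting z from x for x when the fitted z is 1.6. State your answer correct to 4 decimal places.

8.3492

Sxx = Σx² − (Σx)²/n = 578 − 540.8 = 37.2
Sxy = Σxy − (Σx)(Σy)/n = 32.7 − 45.76 = -13.06
b = Sxy/Sxx = -13.06/37.2 = -0.351075
a = ȳ − b·x̄ = 0.88 − (-0.351075)·10.4 = 4.531183
Set a + b·x = 1.6: x = (1.6 − 4.531183) / (-0.351075) = 8.349158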